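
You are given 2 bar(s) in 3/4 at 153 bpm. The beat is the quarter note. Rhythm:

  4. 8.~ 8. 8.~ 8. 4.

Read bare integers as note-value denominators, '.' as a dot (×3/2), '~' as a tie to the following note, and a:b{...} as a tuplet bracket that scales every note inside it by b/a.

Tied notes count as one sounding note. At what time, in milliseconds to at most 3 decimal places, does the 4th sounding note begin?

note 4 onset = 9/2b = 1764.706ms

1. 0.0ms @ 0 + 588.235ms (3/2)
2. 588.235ms @ 3/2 + 588.235ms (3/2)
3. 1176.471ms @ 3 + 588.235ms (3/2)
4. 1764.706ms @ 9/2 + 588.235ms (3/2)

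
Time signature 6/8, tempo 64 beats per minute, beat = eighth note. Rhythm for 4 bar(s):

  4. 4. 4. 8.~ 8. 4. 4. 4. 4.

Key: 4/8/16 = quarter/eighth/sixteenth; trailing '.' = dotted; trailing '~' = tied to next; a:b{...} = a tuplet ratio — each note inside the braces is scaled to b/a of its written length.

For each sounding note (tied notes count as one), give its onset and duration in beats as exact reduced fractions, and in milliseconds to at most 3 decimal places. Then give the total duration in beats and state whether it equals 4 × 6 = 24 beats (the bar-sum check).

1) 0.0ms=0b +2812.5ms=3b
2) 2812.5ms=3b +2812.5ms=3b
3) 5625.0ms=6b +2812.5ms=3b
4) 8437.5ms=9b +2812.5ms=3b
5) 11250.0ms=12b +2812.5ms=3b
6) 14062.5ms=15b +2812.5ms=3b
7) 16875.0ms=18b +2812.5ms=3b
8) 19687.5ms=21b +2812.5ms=3b
Σ=24b of 24 (64bpm 6/8) — PASS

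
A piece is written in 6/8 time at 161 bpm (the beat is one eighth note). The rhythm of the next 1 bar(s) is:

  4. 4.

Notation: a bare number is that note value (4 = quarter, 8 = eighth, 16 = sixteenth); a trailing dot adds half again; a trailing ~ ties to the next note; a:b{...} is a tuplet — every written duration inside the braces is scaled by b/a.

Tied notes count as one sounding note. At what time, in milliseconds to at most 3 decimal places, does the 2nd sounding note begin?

1. 0.0ms @ 0 + 1118.012ms (3)
2. 1118.012ms @ 3 + 1118.012ms (3)

note 2 onset = 3b = 1118.012ms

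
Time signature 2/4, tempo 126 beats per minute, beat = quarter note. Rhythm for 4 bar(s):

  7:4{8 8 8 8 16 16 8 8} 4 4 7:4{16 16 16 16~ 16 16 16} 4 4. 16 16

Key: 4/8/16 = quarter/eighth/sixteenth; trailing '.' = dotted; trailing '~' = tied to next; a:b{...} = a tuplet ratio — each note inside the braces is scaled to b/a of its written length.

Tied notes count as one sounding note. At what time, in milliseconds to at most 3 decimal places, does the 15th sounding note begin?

note 15 onset = 33/7b = 2244.898ms

1. 0.0ms @ 0 + 136.054ms (2/7)
2. 136.054ms @ 2/7 + 136.054ms (2/7)
3. 272.109ms @ 4/7 + 136.054ms (2/7)
4. 408.163ms @ 6/7 + 136.054ms (2/7)
5. 544.218ms @ 8/7 + 68.027ms (1/7)
6. 612.245ms @ 9/7 + 68.027ms (1/7)
7. 680.272ms @ 10/7 + 136.054ms (2/7)
8. 816.327ms @ 12/7 + 136.054ms (2/7)
9. 952.381ms @ 2 + 476.19ms (1)
10. 1428.571ms @ 3 + 476.19ms (1)
11. 1904.762ms @ 4 + 68.027ms (1/7)
12. 1972.789ms @ 29/7 + 68.027ms (1/7)
13. 2040.816ms @ 30/7 + 68.027ms (1/7)
14. 2108.844ms @ 31/7 + 136.054ms (2/7)
15. 2244.898ms @ 33/7 + 68.027ms (1/7)
16. 2312.925ms @ 34/7 + 68.027ms (1/7)
17. 2380.952ms @ 5 + 476.19ms (1)
18. 2857.143ms @ 6 + 714.286ms (3/2)
19. 3571.429ms @ 15/2 + 119.048ms (1/4)
20. 3690.476ms @ 31/4 + 119.048ms (1/4)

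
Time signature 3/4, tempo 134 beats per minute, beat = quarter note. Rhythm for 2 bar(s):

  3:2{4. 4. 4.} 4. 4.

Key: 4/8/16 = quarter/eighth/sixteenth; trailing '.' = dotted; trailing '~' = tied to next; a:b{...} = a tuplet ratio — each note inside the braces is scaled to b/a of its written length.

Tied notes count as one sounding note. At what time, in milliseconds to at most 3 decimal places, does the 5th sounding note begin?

1. 0.0ms @ 0 + 447.761ms (1)
2. 447.761ms @ 1 + 447.761ms (1)
3. 895.522ms @ 2 + 447.761ms (1)
4. 1343.284ms @ 3 + 671.642ms (3/2)
5. 2014.925ms @ 9/2 + 671.642ms (3/2)

note 5 onset = 9/2b = 2014.925ms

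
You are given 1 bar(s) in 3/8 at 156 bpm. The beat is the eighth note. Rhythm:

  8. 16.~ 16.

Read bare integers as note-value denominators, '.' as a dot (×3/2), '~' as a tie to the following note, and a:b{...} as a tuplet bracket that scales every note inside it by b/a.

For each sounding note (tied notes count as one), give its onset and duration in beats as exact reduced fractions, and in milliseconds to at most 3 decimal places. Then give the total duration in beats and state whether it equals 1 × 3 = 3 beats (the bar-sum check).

1) 0.0ms=0b +576.923ms=3/2b
2) 576.923ms=3/2b +576.923ms=3/2b
Σ=3b of 3 (156bpm 3/8) — PASS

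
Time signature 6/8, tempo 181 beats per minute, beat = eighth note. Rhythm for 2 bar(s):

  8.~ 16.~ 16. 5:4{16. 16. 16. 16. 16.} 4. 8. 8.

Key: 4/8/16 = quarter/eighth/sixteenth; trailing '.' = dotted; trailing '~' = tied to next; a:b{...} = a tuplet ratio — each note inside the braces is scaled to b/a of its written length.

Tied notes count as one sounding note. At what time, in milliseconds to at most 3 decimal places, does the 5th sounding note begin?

1. 0.0ms @ 0 + 994.475ms (3)
2. 994.475ms @ 3 + 198.895ms (3/5)
3. 1193.37ms @ 18/5 + 198.895ms (3/5)
4. 1392.265ms @ 21/5 + 198.895ms (3/5)
5. 1591.16ms @ 24/5 + 198.895ms (3/5)
6. 1790.055ms @ 27/5 + 198.895ms (3/5)
7. 1988.95ms @ 6 + 994.475ms (3)
8. 2983.425ms @ 9 + 497.238ms (3/2)
9. 3480.663ms @ 21/2 + 497.238ms (3/2)

note 5 onset = 24/5b = 1591.16ms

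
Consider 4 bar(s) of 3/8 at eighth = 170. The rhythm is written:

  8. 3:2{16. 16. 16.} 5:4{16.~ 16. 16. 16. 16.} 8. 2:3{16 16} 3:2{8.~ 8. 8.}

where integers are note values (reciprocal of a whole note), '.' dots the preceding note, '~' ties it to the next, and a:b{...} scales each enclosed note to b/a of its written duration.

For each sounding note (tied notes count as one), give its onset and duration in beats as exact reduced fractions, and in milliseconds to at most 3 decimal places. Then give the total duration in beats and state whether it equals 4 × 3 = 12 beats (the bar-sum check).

1) 0.0ms=0b +529.412ms=3/2b
2) 529.412ms=3/2b +176.471ms=1/2b
3) 705.882ms=2b +176.471ms=1/2b
4) 882.353ms=5/2b +176.471ms=1/2b
5) 1058.824ms=3b +423.529ms=6/5b
6) 1482.353ms=21/5b +211.765ms=3/5b
7) 1694.118ms=24/5b +211.765ms=3/5b
8) 1905.882ms=27/5b +211.765ms=3/5b
9) 2117.647ms=6b +529.412ms=3/2b
10) 2647.059ms=15/2b +264.706ms=3/4b
11) 2911.765ms=33/4b +264.706ms=3/4b
12) 3176.471ms=9b +705.882ms=2b
13) 3882.353ms=11b +352.941ms=1b
Σ=12b of 12 (170bpm 3/8) — PASS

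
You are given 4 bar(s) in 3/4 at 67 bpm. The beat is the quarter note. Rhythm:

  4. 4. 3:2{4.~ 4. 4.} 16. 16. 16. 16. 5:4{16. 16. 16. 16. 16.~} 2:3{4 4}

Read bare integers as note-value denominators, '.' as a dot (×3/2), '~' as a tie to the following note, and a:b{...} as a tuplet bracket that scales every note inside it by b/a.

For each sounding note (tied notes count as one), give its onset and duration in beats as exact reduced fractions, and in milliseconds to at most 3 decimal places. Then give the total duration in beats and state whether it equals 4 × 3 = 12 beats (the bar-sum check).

1) 0.0ms=0b +1343.284ms=3/2b
2) 1343.284ms=3/2b +1343.284ms=3/2b
3) 2686.567ms=3b +1791.045ms=2b
4) 4477.612ms=5b +895.522ms=1b
5) 5373.134ms=6b +335.821ms=3/8b
6) 5708.955ms=51/8b +335.821ms=3/8b
7) 6044.776ms=27/4b +335.821ms=3/8b
8) 6380.597ms=57/8b +335.821ms=3/8b
9) 6716.418ms=15/2b +268.657ms=3/10b
10) 6985.075ms=39/5b +268.657ms=3/10b
11) 7253.731ms=81/10b +268.657ms=3/10b
12) 7522.388ms=42/5b +268.657ms=3/10b
13) 7791.045ms=87/10b +1611.94ms=9/5b
14) 9402.985ms=21/2b +1343.284ms=3/2b
Σ=12b of 12 (67bpm 3/4) — PASS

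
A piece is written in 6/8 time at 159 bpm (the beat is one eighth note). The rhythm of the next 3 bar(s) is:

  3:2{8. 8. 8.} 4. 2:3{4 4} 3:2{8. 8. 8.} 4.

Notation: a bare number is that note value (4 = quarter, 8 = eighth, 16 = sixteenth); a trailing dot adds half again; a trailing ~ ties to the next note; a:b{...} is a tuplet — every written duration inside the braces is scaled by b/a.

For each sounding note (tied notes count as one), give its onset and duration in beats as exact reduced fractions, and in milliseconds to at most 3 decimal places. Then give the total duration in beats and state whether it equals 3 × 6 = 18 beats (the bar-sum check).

1) 0.0ms=0b +377.358ms=1b
2) 377.358ms=1b +377.358ms=1b
3) 754.717ms=2b +377.358ms=1b
4) 1132.075ms=3b +1132.075ms=3b
5) 2264.151ms=6b +1132.075ms=3b
6) 3396.226ms=9b +1132.075ms=3b
7) 4528.302ms=12b +377.358ms=1b
8) 4905.66ms=13b +377.358ms=1b
9) 5283.019ms=14b +377.358ms=1b
10) 5660.377ms=15b +1132.075ms=3b
Σ=18b of 18 (159bpm 6/8) — PASS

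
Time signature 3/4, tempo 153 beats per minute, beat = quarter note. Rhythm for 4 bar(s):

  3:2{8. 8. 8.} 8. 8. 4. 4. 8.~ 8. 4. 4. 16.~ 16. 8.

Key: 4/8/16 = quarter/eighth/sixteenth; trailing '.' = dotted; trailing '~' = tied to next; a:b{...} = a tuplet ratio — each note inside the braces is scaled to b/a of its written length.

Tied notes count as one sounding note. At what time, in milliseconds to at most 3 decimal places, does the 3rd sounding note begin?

1. 0.0ms @ 0 + 196.078ms (1/2)
2. 196.078ms @ 1/2 + 196.078ms (1/2)
3. 392.157ms @ 1 + 196.078ms (1/2)
4. 588.235ms @ 3/2 + 294.118ms (3/4)
5. 882.353ms @ 9/4 + 294.118ms (3/4)
6. 1176.471ms @ 3 + 588.235ms (3/2)
7. 1764.706ms @ 9/2 + 588.235ms (3/2)
8. 2352.941ms @ 6 + 588.235ms (3/2)
9. 2941.176ms @ 15/2 + 588.235ms (3/2)
10. 3529.412ms @ 9 + 588.235ms (3/2)
11. 4117.647ms @ 21/2 + 294.118ms (3/4)
12. 4411.765ms @ 45/4 + 294.118ms (3/4)

note 3 onset = 1b = 392.157ms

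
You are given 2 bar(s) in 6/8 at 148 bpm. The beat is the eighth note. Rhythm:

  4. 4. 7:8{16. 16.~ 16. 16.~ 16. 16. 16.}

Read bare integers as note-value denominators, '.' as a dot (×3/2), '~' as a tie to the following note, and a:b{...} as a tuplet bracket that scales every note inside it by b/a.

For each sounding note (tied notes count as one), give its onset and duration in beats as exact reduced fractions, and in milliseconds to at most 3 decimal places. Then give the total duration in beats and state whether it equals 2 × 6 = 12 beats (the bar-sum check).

1) 0.0ms=0b +1216.216ms=3b
2) 1216.216ms=3b +1216.216ms=3b
3) 2432.432ms=6b +347.49ms=6/7b
4) 2779.923ms=48/7b +694.981ms=12/7b
5) 3474.903ms=60/7b +694.981ms=12/7b
6) 4169.884ms=72/7b +347.49ms=6/7b
7) 4517.375ms=78/7b +347.49ms=6/7b
Σ=12b of 12 (148bpm 6/8) — PASS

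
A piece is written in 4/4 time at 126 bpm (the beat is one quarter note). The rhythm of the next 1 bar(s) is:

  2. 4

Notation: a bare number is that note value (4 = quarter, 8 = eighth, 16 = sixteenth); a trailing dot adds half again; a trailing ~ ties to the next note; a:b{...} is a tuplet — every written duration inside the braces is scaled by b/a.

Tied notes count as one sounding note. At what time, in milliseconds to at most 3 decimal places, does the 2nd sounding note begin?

note 2 onset = 3b = 1428.571ms

1. 0.0ms @ 0 + 1428.571ms (3)
2. 1428.571ms @ 3 + 476.19ms (1)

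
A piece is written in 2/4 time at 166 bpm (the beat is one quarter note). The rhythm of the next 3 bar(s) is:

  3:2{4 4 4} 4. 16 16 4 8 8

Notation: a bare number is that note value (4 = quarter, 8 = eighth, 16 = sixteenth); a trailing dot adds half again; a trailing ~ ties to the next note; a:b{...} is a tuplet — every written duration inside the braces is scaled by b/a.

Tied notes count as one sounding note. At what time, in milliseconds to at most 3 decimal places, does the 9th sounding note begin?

1. 0.0ms @ 0 + 240.964ms (2/3)
2. 240.964ms @ 2/3 + 240.964ms (2/3)
3. 481.928ms @ 4/3 + 240.964ms (2/3)
4. 722.892ms @ 2 + 542.169ms (3/2)
5. 1265.06ms @ 7/2 + 90.361ms (1/4)
6. 1355.422ms @ 15/4 + 90.361ms (1/4)
7. 1445.783ms @ 4 + 361.446ms (1)
8. 1807.229ms @ 5 + 180.723ms (1/2)
9. 1987.952ms @ 11/2 + 180.723ms (1/2)

note 9 onset = 11/2b = 1987.952ms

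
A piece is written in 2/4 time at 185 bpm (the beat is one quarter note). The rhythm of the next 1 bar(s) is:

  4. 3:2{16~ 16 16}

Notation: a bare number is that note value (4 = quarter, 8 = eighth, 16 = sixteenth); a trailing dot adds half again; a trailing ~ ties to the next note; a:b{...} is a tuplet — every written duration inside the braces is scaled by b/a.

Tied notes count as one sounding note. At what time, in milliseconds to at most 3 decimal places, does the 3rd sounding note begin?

note 3 onset = 11/6b = 594.595ms

1. 0.0ms @ 0 + 486.486ms (3/2)
2. 486.486ms @ 3/2 + 108.108ms (1/3)
3. 594.595ms @ 11/6 + 54.054ms (1/6)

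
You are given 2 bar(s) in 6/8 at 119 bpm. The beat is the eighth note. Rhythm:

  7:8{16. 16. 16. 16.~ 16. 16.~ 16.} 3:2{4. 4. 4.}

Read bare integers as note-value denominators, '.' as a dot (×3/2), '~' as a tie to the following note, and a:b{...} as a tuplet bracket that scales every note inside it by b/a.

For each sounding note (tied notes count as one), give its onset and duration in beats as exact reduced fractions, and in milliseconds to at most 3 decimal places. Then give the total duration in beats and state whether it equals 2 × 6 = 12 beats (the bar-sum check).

1) 0.0ms=0b +432.173ms=6/7b
2) 432.173ms=6/7b +432.173ms=6/7b
3) 864.346ms=12/7b +432.173ms=6/7b
4) 1296.519ms=18/7b +864.346ms=12/7b
5) 2160.864ms=30/7b +864.346ms=12/7b
6) 3025.21ms=6b +1008.403ms=2b
7) 4033.613ms=8b +1008.403ms=2b
8) 5042.017ms=10b +1008.403ms=2b
Σ=12b of 12 (119bpm 6/8) — PASS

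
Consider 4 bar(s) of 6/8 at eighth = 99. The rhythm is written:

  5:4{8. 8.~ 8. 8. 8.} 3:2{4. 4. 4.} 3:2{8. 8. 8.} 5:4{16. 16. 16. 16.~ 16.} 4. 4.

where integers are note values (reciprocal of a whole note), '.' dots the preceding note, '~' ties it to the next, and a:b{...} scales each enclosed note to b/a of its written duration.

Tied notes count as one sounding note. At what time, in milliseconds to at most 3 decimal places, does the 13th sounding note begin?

1. 0.0ms @ 0 + 727.273ms (6/5)
2. 727.273ms @ 6/5 + 1454.545ms (12/5)
3. 2181.818ms @ 18/5 + 727.273ms (6/5)
4. 2909.091ms @ 24/5 + 727.273ms (6/5)
5. 3636.364ms @ 6 + 1212.121ms (2)
6. 4848.485ms @ 8 + 1212.121ms (2)
7. 6060.606ms @ 10 + 1212.121ms (2)
8. 7272.727ms @ 12 + 606.061ms (1)
9. 7878.788ms @ 13 + 606.061ms (1)
10. 8484.848ms @ 14 + 606.061ms (1)
11. 9090.909ms @ 15 + 363.636ms (3/5)
12. 9454.545ms @ 78/5 + 363.636ms (3/5)
13. 9818.182ms @ 81/5 + 363.636ms (3/5)
14. 10181.818ms @ 84/5 + 727.273ms (6/5)
15. 10909.091ms @ 18 + 1818.182ms (3)
16. 12727.273ms @ 21 + 1818.182ms (3)

note 13 onset = 81/5b = 9818.182ms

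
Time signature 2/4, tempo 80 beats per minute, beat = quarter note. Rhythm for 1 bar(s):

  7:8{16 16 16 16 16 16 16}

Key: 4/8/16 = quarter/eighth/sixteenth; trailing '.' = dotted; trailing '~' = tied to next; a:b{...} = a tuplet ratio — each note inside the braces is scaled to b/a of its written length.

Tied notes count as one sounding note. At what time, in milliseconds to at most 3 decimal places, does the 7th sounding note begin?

note 7 onset = 12/7b = 1285.714ms

1. 0.0ms @ 0 + 214.286ms (2/7)
2. 214.286ms @ 2/7 + 214.286ms (2/7)
3. 428.571ms @ 4/7 + 214.286ms (2/7)
4. 642.857ms @ 6/7 + 214.286ms (2/7)
5. 857.143ms @ 8/7 + 214.286ms (2/7)
6. 1071.429ms @ 10/7 + 214.286ms (2/7)
7. 1285.714ms @ 12/7 + 214.286ms (2/7)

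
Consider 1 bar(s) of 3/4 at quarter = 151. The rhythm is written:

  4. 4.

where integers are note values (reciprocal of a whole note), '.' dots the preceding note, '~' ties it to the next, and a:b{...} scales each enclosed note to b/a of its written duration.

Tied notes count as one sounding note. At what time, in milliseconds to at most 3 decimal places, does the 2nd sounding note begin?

1. 0.0ms @ 0 + 596.026ms (3/2)
2. 596.026ms @ 3/2 + 596.026ms (3/2)

note 2 onset = 3/2b = 596.026ms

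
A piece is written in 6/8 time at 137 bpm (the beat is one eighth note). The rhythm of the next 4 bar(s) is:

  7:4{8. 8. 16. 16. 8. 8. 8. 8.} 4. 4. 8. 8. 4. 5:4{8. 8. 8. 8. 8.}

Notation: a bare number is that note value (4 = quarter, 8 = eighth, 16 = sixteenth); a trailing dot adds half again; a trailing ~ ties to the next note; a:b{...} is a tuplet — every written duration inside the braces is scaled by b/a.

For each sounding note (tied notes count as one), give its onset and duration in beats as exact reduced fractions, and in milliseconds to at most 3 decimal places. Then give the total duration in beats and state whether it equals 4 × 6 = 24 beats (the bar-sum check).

1) 0.0ms=0b +375.391ms=6/7b
2) 375.391ms=6/7b +375.391ms=6/7b
3) 750.782ms=12/7b +187.696ms=3/7b
4) 938.478ms=15/7b +187.696ms=3/7b
5) 1126.173ms=18/7b +375.391ms=6/7b
6) 1501.564ms=24/7b +375.391ms=6/7b
7) 1876.955ms=30/7b +375.391ms=6/7b
8) 2252.346ms=36/7b +375.391ms=6/7b
9) 2627.737ms=6b +1313.869ms=3b
10) 3941.606ms=9b +1313.869ms=3b
11) 5255.474ms=12b +656.934ms=3/2b
12) 5912.409ms=27/2b +656.934ms=3/2b
13) 6569.343ms=15b +1313.869ms=3b
14) 7883.212ms=18b +525.547ms=6/5b
15) 8408.759ms=96/5b +525.547ms=6/5b
16) 8934.307ms=102/5b +525.547ms=6/5b
17) 9459.854ms=108/5b +525.547ms=6/5b
18) 9985.401ms=114/5b +525.547ms=6/5b
Σ=24b of 24 (137bpm 6/8) — PASS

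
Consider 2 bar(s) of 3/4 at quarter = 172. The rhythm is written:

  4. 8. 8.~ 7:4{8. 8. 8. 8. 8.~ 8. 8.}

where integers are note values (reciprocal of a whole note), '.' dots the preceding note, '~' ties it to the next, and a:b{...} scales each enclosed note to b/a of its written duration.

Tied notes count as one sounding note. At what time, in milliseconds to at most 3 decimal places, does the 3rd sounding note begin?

note 3 onset = 9/4b = 784.884ms

1. 0.0ms @ 0 + 523.256ms (3/2)
2. 523.256ms @ 3/2 + 261.628ms (3/4)
3. 784.884ms @ 9/4 + 411.13ms (33/28)
4. 1196.013ms @ 24/7 + 149.502ms (3/7)
5. 1345.515ms @ 27/7 + 149.502ms (3/7)
6. 1495.017ms @ 30/7 + 149.502ms (3/7)
7. 1644.518ms @ 33/7 + 299.003ms (6/7)
8. 1943.522ms @ 39/7 + 149.502ms (3/7)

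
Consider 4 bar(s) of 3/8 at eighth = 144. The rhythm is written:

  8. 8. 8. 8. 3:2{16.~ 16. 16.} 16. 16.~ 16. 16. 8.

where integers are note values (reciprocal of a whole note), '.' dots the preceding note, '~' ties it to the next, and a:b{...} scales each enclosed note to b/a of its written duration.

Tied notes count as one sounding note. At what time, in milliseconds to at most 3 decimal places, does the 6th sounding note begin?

note 6 onset = 7b = 2916.667ms

1. 0.0ms @ 0 + 625.0ms (3/2)
2. 625.0ms @ 3/2 + 625.0ms (3/2)
3. 1250.0ms @ 3 + 625.0ms (3/2)
4. 1875.0ms @ 9/2 + 625.0ms (3/2)
5. 2500.0ms @ 6 + 416.667ms (1)
6. 2916.667ms @ 7 + 208.333ms (1/2)
7. 3125.0ms @ 15/2 + 312.5ms (3/4)
8. 3437.5ms @ 33/4 + 625.0ms (3/2)
9. 4062.5ms @ 39/4 + 312.5ms (3/4)
10. 4375.0ms @ 21/2 + 625.0ms (3/2)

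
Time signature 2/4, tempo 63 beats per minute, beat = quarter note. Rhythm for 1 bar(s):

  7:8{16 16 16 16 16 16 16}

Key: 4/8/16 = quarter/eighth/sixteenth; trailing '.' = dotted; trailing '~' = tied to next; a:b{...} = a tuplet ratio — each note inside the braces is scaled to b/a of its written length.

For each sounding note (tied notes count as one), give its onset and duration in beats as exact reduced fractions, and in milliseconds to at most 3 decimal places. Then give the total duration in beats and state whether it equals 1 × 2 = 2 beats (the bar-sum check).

1) 0.0ms=0b +272.109ms=2/7b
2) 272.109ms=2/7b +272.109ms=2/7b
3) 544.218ms=4/7b +272.109ms=2/7b
4) 816.327ms=6/7b +272.109ms=2/7b
5) 1088.435ms=8/7b +272.109ms=2/7b
6) 1360.544ms=10/7b +272.109ms=2/7b
7) 1632.653ms=12/7b +272.109ms=2/7b
Σ=2b of 2 (63bpm 2/4) — PASS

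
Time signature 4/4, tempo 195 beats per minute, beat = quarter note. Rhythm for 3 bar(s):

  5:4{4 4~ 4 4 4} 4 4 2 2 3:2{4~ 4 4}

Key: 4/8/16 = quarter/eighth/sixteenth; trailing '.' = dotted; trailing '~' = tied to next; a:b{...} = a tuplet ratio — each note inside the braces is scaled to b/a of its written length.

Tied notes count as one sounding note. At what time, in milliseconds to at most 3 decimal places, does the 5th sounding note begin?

note 5 onset = 4b = 1230.769ms

1. 0.0ms @ 0 + 246.154ms (4/5)
2. 246.154ms @ 4/5 + 492.308ms (8/5)
3. 738.462ms @ 12/5 + 246.154ms (4/5)
4. 984.615ms @ 16/5 + 246.154ms (4/5)
5. 1230.769ms @ 4 + 307.692ms (1)
6. 1538.462ms @ 5 + 307.692ms (1)
7. 1846.154ms @ 6 + 615.385ms (2)
8. 2461.538ms @ 8 + 615.385ms (2)
9. 3076.923ms @ 10 + 410.256ms (4/3)
10. 3487.179ms @ 34/3 + 205.128ms (2/3)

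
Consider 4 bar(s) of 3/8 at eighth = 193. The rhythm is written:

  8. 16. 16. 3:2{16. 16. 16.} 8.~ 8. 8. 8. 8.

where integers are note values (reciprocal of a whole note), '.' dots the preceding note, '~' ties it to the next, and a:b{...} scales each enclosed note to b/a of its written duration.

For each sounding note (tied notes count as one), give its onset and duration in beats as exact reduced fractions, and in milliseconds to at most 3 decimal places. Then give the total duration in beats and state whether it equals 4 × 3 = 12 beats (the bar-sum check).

1) 0.0ms=0b +466.321ms=3/2b
2) 466.321ms=3/2b +233.161ms=3/4b
3) 699.482ms=9/4b +233.161ms=3/4b
4) 932.642ms=3b +155.44ms=1/2b
5) 1088.083ms=7/2b +155.44ms=1/2b
6) 1243.523ms=4b +155.44ms=1/2b
7) 1398.964ms=9/2b +932.642ms=3b
8) 2331.606ms=15/2b +466.321ms=3/2b
9) 2797.927ms=9b +466.321ms=3/2b
10) 3264.249ms=21/2b +466.321ms=3/2b
Σ=12b of 12 (193bpm 3/8) — PASS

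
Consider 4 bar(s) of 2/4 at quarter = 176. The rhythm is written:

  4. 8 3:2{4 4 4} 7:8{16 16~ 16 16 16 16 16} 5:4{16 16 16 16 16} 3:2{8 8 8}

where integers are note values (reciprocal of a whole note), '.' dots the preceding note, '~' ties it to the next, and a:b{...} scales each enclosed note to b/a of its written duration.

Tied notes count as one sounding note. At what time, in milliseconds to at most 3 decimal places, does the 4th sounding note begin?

1. 0.0ms @ 0 + 511.364ms (3/2)
2. 511.364ms @ 3/2 + 170.455ms (1/2)
3. 681.818ms @ 2 + 227.273ms (2/3)
4. 909.091ms @ 8/3 + 227.273ms (2/3)
5. 1136.364ms @ 10/3 + 227.273ms (2/3)
6. 1363.636ms @ 4 + 97.403ms (2/7)
7. 1461.039ms @ 30/7 + 194.805ms (4/7)
8. 1655.844ms @ 34/7 + 97.403ms (2/7)
9. 1753.247ms @ 36/7 + 97.403ms (2/7)
10. 1850.649ms @ 38/7 + 97.403ms (2/7)
11. 1948.052ms @ 40/7 + 97.403ms (2/7)
12. 2045.455ms @ 6 + 68.182ms (1/5)
13. 2113.636ms @ 31/5 + 68.182ms (1/5)
14. 2181.818ms @ 32/5 + 68.182ms (1/5)
15. 2250.0ms @ 33/5 + 68.182ms (1/5)
16. 2318.182ms @ 34/5 + 68.182ms (1/5)
17. 2386.364ms @ 7 + 113.636ms (1/3)
18. 2500.0ms @ 22/3 + 113.636ms (1/3)
19. 2613.636ms @ 23/3 + 113.636ms (1/3)

note 4 onset = 8/3b = 909.091ms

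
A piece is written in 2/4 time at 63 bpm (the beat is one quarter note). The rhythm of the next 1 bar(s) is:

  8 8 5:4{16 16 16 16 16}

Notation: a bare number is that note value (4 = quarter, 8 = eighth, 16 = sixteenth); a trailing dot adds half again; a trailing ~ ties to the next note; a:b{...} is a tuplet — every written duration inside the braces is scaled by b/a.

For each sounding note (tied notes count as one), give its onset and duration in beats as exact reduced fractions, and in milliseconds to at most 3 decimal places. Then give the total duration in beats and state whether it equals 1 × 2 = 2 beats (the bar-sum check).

1) 0.0ms=0b +476.19ms=1/2b
2) 476.19ms=1/2b +476.19ms=1/2b
3) 952.381ms=1b +190.476ms=1/5b
4) 1142.857ms=6/5b +190.476ms=1/5b
5) 1333.333ms=7/5b +190.476ms=1/5b
6) 1523.81ms=8/5b +190.476ms=1/5b
7) 1714.286ms=9/5b +190.476ms=1/5b
Σ=2b of 2 (63bpm 2/4) — PASS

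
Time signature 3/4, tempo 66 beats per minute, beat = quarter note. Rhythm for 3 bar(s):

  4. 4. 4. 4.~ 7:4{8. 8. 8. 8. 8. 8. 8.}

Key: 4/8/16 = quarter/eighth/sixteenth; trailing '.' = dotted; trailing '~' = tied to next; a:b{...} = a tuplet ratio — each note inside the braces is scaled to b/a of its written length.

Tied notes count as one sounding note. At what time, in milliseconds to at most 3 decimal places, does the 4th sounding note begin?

note 4 onset = 9/2b = 4090.909ms

1. 0.0ms @ 0 + 1363.636ms (3/2)
2. 1363.636ms @ 3/2 + 1363.636ms (3/2)
3. 2727.273ms @ 3 + 1363.636ms (3/2)
4. 4090.909ms @ 9/2 + 1753.247ms (27/14)
5. 5844.156ms @ 45/7 + 389.61ms (3/7)
6. 6233.766ms @ 48/7 + 389.61ms (3/7)
7. 6623.377ms @ 51/7 + 389.61ms (3/7)
8. 7012.987ms @ 54/7 + 389.61ms (3/7)
9. 7402.597ms @ 57/7 + 389.61ms (3/7)
10. 7792.208ms @ 60/7 + 389.61ms (3/7)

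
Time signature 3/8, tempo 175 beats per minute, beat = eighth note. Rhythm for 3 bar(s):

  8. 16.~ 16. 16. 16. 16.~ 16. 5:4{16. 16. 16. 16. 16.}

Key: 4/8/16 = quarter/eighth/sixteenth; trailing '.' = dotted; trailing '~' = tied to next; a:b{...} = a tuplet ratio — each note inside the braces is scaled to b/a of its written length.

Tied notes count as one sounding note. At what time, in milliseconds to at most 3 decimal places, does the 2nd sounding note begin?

note 2 onset = 3/2b = 514.286ms

1. 0.0ms @ 0 + 514.286ms (3/2)
2. 514.286ms @ 3/2 + 514.286ms (3/2)
3. 1028.571ms @ 3 + 257.143ms (3/4)
4. 1285.714ms @ 15/4 + 257.143ms (3/4)
5. 1542.857ms @ 9/2 + 514.286ms (3/2)
6. 2057.143ms @ 6 + 205.714ms (3/5)
7. 2262.857ms @ 33/5 + 205.714ms (3/5)
8. 2468.571ms @ 36/5 + 205.714ms (3/5)
9. 2674.286ms @ 39/5 + 205.714ms (3/5)
10. 2880.0ms @ 42/5 + 205.714ms (3/5)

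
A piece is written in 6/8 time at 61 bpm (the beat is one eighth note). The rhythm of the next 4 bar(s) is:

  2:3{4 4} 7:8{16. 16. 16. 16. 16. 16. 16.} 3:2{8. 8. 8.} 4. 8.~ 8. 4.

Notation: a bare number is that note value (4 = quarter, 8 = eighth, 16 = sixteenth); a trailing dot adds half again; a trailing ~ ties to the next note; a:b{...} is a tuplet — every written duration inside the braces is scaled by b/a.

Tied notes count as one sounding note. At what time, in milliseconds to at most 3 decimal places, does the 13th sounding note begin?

note 13 onset = 15b = 14754.098ms

1. 0.0ms @ 0 + 2950.82ms (3)
2. 2950.82ms @ 3 + 2950.82ms (3)
3. 5901.639ms @ 6 + 843.091ms (6/7)
4. 6744.731ms @ 48/7 + 843.091ms (6/7)
5. 7587.822ms @ 54/7 + 843.091ms (6/7)
6. 8430.913ms @ 60/7 + 843.091ms (6/7)
7. 9274.005ms @ 66/7 + 843.091ms (6/7)
8. 10117.096ms @ 72/7 + 843.091ms (6/7)
9. 10960.187ms @ 78/7 + 843.091ms (6/7)
10. 11803.279ms @ 12 + 983.607ms (1)
11. 12786.885ms @ 13 + 983.607ms (1)
12. 13770.492ms @ 14 + 983.607ms (1)
13. 14754.098ms @ 15 + 2950.82ms (3)
14. 17704.918ms @ 18 + 2950.82ms (3)
15. 20655.738ms @ 21 + 2950.82ms (3)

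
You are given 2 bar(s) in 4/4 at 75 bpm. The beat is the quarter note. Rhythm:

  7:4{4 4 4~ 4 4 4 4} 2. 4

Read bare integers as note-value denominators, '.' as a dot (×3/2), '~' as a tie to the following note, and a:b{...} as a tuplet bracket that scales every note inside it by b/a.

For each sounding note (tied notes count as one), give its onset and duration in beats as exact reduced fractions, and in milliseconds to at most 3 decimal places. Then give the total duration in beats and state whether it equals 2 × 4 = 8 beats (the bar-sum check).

1) 0.0ms=0b +457.143ms=4/7b
2) 457.143ms=4/7b +457.143ms=4/7b
3) 914.286ms=8/7b +914.286ms=8/7b
4) 1828.571ms=16/7b +457.143ms=4/7b
5) 2285.714ms=20/7b +457.143ms=4/7b
6) 2742.857ms=24/7b +457.143ms=4/7b
7) 3200.0ms=4b +2400.0ms=3b
8) 5600.0ms=7b +800.0ms=1b
Σ=8b of 8 (75bpm 4/4) — PASS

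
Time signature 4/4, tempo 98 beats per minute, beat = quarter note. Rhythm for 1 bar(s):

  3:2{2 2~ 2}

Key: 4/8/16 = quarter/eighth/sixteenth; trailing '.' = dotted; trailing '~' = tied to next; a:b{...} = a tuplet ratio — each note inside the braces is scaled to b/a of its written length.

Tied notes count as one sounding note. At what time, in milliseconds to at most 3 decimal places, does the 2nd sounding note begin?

1. 0.0ms @ 0 + 816.327ms (4/3)
2. 816.327ms @ 4/3 + 1632.653ms (8/3)

note 2 onset = 4/3b = 816.327ms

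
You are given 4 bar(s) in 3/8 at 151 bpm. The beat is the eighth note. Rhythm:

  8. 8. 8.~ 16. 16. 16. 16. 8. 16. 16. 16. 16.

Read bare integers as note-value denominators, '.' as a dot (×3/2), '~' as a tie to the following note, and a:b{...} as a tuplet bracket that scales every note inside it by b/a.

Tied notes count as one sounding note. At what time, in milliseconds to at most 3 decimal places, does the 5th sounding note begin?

note 5 onset = 6b = 2384.106ms

1. 0.0ms @ 0 + 596.026ms (3/2)
2. 596.026ms @ 3/2 + 596.026ms (3/2)
3. 1192.053ms @ 3 + 894.04ms (9/4)
4. 2086.093ms @ 21/4 + 298.013ms (3/4)
5. 2384.106ms @ 6 + 298.013ms (3/4)
6. 2682.119ms @ 27/4 + 298.013ms (3/4)
7. 2980.132ms @ 15/2 + 596.026ms (3/2)
8. 3576.159ms @ 9 + 298.013ms (3/4)
9. 3874.172ms @ 39/4 + 298.013ms (3/4)
10. 4172.185ms @ 21/2 + 298.013ms (3/4)
11. 4470.199ms @ 45/4 + 298.013ms (3/4)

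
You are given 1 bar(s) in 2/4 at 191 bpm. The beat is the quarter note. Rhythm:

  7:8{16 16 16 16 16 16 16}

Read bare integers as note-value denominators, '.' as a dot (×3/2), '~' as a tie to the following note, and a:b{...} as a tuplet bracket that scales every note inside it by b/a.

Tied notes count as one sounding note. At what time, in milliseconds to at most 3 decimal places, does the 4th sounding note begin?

note 4 onset = 6/7b = 269.26ms

1. 0.0ms @ 0 + 89.753ms (2/7)
2. 89.753ms @ 2/7 + 89.753ms (2/7)
3. 179.506ms @ 4/7 + 89.753ms (2/7)
4. 269.26ms @ 6/7 + 89.753ms (2/7)
5. 359.013ms @ 8/7 + 89.753ms (2/7)
6. 448.766ms @ 10/7 + 89.753ms (2/7)
7. 538.519ms @ 12/7 + 89.753ms (2/7)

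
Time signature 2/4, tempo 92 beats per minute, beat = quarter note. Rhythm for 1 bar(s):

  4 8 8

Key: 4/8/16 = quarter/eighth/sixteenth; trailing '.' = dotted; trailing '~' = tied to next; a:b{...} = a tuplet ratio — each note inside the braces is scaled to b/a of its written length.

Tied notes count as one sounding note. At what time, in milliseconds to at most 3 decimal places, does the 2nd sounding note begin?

1. 0.0ms @ 0 + 652.174ms (1)
2. 652.174ms @ 1 + 326.087ms (1/2)
3. 978.261ms @ 3/2 + 326.087ms (1/2)

note 2 onset = 1b = 652.174ms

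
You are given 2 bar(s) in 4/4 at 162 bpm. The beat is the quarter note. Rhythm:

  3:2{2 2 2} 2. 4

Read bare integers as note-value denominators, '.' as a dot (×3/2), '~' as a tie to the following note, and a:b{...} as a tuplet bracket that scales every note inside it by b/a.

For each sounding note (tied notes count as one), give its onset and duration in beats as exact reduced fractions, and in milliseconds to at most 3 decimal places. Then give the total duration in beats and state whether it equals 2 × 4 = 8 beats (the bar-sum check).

1) 0.0ms=0b +493.827ms=4/3b
2) 493.827ms=4/3b +493.827ms=4/3b
3) 987.654ms=8/3b +493.827ms=4/3b
4) 1481.481ms=4b +1111.111ms=3b
5) 2592.593ms=7b +370.37ms=1b
Σ=8b of 8 (162bpm 4/4) — PASS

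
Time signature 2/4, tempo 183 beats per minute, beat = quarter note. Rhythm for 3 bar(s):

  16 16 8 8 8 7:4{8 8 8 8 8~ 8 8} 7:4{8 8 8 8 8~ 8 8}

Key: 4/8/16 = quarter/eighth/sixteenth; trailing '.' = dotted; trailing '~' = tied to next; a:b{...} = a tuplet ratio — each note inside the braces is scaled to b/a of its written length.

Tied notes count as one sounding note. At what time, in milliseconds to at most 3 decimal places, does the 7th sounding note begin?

note 7 onset = 16/7b = 749.415ms

1. 0.0ms @ 0 + 81.967ms (1/4)
2. 81.967ms @ 1/4 + 81.967ms (1/4)
3. 163.934ms @ 1/2 + 163.934ms (1/2)
4. 327.869ms @ 1 + 163.934ms (1/2)
5. 491.803ms @ 3/2 + 163.934ms (1/2)
6. 655.738ms @ 2 + 93.677ms (2/7)
7. 749.415ms @ 16/7 + 93.677ms (2/7)
8. 843.091ms @ 18/7 + 93.677ms (2/7)
9. 936.768ms @ 20/7 + 93.677ms (2/7)
10. 1030.445ms @ 22/7 + 187.354ms (4/7)
11. 1217.799ms @ 26/7 + 93.677ms (2/7)
12. 1311.475ms @ 4 + 93.677ms (2/7)
13. 1405.152ms @ 30/7 + 93.677ms (2/7)
14. 1498.829ms @ 32/7 + 93.677ms (2/7)
15. 1592.506ms @ 34/7 + 93.677ms (2/7)
16. 1686.183ms @ 36/7 + 187.354ms (4/7)
17. 1873.536ms @ 40/7 + 93.677ms (2/7)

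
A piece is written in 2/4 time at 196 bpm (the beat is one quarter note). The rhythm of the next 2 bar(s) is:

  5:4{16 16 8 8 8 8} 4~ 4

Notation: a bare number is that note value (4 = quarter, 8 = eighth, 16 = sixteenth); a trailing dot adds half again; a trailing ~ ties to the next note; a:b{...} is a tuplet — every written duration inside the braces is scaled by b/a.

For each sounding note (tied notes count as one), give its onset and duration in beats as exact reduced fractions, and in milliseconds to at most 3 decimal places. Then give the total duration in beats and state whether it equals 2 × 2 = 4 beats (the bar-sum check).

1) 0.0ms=0b +61.224ms=1/5b
2) 61.224ms=1/5b +61.224ms=1/5b
3) 122.449ms=2/5b +122.449ms=2/5b
4) 244.898ms=4/5b +122.449ms=2/5b
5) 367.347ms=6/5b +122.449ms=2/5b
6) 489.796ms=8/5b +122.449ms=2/5b
7) 612.245ms=2b +612.245ms=2b
Σ=4b of 4 (196bpm 2/4) — PASS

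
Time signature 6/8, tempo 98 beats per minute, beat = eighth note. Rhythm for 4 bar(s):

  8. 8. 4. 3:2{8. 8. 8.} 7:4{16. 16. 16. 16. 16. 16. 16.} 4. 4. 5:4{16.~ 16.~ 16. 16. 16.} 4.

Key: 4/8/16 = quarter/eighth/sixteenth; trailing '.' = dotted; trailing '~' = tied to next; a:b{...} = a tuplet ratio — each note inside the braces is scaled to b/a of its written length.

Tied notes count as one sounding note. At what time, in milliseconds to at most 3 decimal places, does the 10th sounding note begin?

1. 0.0ms @ 0 + 918.367ms (3/2)
2. 918.367ms @ 3/2 + 918.367ms (3/2)
3. 1836.735ms @ 3 + 1836.735ms (3)
4. 3673.469ms @ 6 + 612.245ms (1)
5. 4285.714ms @ 7 + 612.245ms (1)
6. 4897.959ms @ 8 + 612.245ms (1)
7. 5510.204ms @ 9 + 262.391ms (3/7)
8. 5772.595ms @ 66/7 + 262.391ms (3/7)
9. 6034.985ms @ 69/7 + 262.391ms (3/7)
10. 6297.376ms @ 72/7 + 262.391ms (3/7)
11. 6559.767ms @ 75/7 + 262.391ms (3/7)
12. 6822.157ms @ 78/7 + 262.391ms (3/7)
13. 7084.548ms @ 81/7 + 262.391ms (3/7)
14. 7346.939ms @ 12 + 1836.735ms (3)
15. 9183.673ms @ 15 + 1836.735ms (3)
16. 11020.408ms @ 18 + 1102.041ms (9/5)
17. 12122.449ms @ 99/5 + 367.347ms (3/5)
18. 12489.796ms @ 102/5 + 367.347ms (3/5)
19. 12857.143ms @ 21 + 1836.735ms (3)

note 10 onset = 72/7b = 6297.376ms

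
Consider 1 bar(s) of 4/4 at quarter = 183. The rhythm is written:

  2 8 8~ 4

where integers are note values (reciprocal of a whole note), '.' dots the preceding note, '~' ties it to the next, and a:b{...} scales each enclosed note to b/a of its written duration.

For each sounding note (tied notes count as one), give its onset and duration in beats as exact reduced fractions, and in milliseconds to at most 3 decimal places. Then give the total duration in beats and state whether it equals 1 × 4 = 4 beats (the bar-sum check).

1) 0.0ms=0b +655.738ms=2b
2) 655.738ms=2b +163.934ms=1/2b
3) 819.672ms=5/2b +491.803ms=3/2b
Σ=4b of 4 (183bpm 4/4) — PASS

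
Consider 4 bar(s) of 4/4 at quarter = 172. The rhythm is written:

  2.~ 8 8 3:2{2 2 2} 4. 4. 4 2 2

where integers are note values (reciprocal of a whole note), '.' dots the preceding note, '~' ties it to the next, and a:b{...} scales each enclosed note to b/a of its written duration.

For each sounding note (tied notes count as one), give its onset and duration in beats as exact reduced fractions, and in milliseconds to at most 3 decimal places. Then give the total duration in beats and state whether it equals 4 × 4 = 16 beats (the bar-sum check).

1) 0.0ms=0b +1220.93ms=7/2b
2) 1220.93ms=7/2b +174.419ms=1/2b
3) 1395.349ms=4b +465.116ms=4/3b
4) 1860.465ms=16/3b +465.116ms=4/3b
5) 2325.581ms=20/3b +465.116ms=4/3b
6) 2790.698ms=8b +523.256ms=3/2b
7) 3313.953ms=19/2b +523.256ms=3/2b
8) 3837.209ms=11b +348.837ms=1b
9) 4186.047ms=12b +697.674ms=2b
10) 4883.721ms=14b +697.674ms=2b
Σ=16b of 16 (172bpm 4/4) — PASS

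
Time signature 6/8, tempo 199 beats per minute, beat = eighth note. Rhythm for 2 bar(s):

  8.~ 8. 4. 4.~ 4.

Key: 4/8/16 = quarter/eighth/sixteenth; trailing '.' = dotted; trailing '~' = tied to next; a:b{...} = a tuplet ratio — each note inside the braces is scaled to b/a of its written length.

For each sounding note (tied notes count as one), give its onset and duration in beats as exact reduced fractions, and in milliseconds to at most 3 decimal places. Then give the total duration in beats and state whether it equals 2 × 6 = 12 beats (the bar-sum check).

1) 0.0ms=0b +904.523ms=3b
2) 904.523ms=3b +904.523ms=3b
3) 1809.045ms=6b +1809.045ms=6b
Σ=12b of 12 (199bpm 6/8) — PASS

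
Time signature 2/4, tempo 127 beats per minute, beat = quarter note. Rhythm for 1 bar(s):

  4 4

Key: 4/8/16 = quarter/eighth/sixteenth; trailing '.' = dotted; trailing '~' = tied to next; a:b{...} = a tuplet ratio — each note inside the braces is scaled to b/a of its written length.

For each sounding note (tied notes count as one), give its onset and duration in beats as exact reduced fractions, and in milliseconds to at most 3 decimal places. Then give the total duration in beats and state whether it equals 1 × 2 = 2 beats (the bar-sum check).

1) 0.0ms=0b +472.441ms=1b
2) 472.441ms=1b +472.441ms=1b
Σ=2b of 2 (127bpm 2/4) — PASS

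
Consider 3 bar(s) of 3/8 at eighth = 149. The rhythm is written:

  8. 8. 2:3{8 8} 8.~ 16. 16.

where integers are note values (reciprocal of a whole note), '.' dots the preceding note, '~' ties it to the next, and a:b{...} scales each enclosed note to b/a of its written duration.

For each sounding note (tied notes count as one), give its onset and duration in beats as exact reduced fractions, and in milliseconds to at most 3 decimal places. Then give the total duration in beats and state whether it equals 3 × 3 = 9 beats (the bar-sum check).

1) 0.0ms=0b +604.027ms=3/2b
2) 604.027ms=3/2b +604.027ms=3/2b
3) 1208.054ms=3b +604.027ms=3/2b
4) 1812.081ms=9/2b +604.027ms=3/2b
5) 2416.107ms=6b +906.04ms=9/4b
6) 3322.148ms=33/4b +302.013ms=3/4b
Σ=9b of 9 (149bpm 3/8) — PASS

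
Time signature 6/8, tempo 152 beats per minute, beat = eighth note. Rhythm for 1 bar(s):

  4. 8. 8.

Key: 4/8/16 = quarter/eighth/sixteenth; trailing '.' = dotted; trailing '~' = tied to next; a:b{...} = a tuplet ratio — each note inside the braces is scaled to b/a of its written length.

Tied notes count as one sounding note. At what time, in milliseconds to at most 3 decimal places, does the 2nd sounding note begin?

1. 0.0ms @ 0 + 1184.211ms (3)
2. 1184.211ms @ 3 + 592.105ms (3/2)
3. 1776.316ms @ 9/2 + 592.105ms (3/2)

note 2 onset = 3b = 1184.211ms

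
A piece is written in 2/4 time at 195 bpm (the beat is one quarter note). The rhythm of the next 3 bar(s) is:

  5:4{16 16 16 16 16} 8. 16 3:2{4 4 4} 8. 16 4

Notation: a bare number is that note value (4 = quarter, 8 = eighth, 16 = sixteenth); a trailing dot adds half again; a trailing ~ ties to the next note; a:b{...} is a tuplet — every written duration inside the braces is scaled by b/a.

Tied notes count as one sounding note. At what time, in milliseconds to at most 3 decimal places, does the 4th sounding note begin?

1. 0.0ms @ 0 + 61.538ms (1/5)
2. 61.538ms @ 1/5 + 61.538ms (1/5)
3. 123.077ms @ 2/5 + 61.538ms (1/5)
4. 184.615ms @ 3/5 + 61.538ms (1/5)
5. 246.154ms @ 4/5 + 61.538ms (1/5)
6. 307.692ms @ 1 + 230.769ms (3/4)
7. 538.462ms @ 7/4 + 76.923ms (1/4)
8. 615.385ms @ 2 + 205.128ms (2/3)
9. 820.513ms @ 8/3 + 205.128ms (2/3)
10. 1025.641ms @ 10/3 + 205.128ms (2/3)
11. 1230.769ms @ 4 + 230.769ms (3/4)
12. 1461.538ms @ 19/4 + 76.923ms (1/4)
13. 1538.462ms @ 5 + 307.692ms (1)

note 4 onset = 3/5b = 184.615ms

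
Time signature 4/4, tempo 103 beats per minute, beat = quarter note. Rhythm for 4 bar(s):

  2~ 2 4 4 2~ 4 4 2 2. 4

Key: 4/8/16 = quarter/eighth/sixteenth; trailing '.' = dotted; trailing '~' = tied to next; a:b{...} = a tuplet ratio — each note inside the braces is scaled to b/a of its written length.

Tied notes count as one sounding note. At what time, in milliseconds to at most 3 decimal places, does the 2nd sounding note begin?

1. 0.0ms @ 0 + 2330.097ms (4)
2. 2330.097ms @ 4 + 582.524ms (1)
3. 2912.621ms @ 5 + 582.524ms (1)
4. 3495.146ms @ 6 + 1747.573ms (3)
5. 5242.718ms @ 9 + 582.524ms (1)
6. 5825.243ms @ 10 + 1165.049ms (2)
7. 6990.291ms @ 12 + 1747.573ms (3)
8. 8737.864ms @ 15 + 582.524ms (1)

note 2 onset = 4b = 2330.097ms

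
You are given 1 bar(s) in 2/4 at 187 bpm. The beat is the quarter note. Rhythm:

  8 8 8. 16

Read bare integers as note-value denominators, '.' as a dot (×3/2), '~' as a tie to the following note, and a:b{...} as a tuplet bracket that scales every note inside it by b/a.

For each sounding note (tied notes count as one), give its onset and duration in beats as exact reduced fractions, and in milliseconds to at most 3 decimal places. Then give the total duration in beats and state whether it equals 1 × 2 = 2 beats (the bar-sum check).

1) 0.0ms=0b +160.428ms=1/2b
2) 160.428ms=1/2b +160.428ms=1/2b
3) 320.856ms=1b +240.642ms=3/4b
4) 561.497ms=7/4b +80.214ms=1/4b
Σ=2b of 2 (187bpm 2/4) — PASS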